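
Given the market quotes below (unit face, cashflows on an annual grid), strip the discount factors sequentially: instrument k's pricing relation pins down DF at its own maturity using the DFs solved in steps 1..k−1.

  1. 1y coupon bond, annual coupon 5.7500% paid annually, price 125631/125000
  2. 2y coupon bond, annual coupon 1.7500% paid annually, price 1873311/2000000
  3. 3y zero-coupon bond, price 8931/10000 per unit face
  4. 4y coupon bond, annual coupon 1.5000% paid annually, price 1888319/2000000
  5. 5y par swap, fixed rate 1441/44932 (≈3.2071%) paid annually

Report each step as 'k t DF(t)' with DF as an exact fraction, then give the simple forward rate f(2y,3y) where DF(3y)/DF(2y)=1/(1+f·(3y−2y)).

step 1 [1y] bond c/1=23/400: DF=(125631/125000 − 23/400·(0))/(1+23/400) = 594/625 ≈ 0.950400
step 2 [2y] bond c/1=7/400: DF=(1873311/2000000 − 7/400·(0.950400))/(1+7/400) = 4521/5000 ≈ 0.904200
step 3 [3y] zero: DF = P = 8931/10000 ≈ 0.893100
step 4 [4y] bond c/1=3/200: DF=(1888319/2000000 − 3/200·(0.950400+0.904200+0.893100))/(1+3/200) = 556/625 ≈ 0.889600
step 5 [5y] swap r/1=1441/44932: DF=(1 − 1441/44932·(0.950400+0.904200+0.893100+0.889600))/(1+1441/44932) = 8559/10000 ≈ 0.855900

1 1 594/625
2 2 4521/5000
3 3 8931/10000
4 4 556/625
5 5 8559/10000
f(2y,3y) = ((4521/5000)/(8931/10000) − 1)/(1) = 37/2977 ≈ 1.2429%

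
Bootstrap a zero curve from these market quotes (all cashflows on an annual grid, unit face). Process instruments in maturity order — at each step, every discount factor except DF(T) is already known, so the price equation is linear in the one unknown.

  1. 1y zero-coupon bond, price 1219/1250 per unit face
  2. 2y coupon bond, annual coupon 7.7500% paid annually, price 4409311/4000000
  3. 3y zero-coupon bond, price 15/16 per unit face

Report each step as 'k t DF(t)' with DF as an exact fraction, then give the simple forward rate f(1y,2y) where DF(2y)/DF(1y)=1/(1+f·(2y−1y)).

1 1 1219/1250
2 2 9529/10000
3 3 15/16
f(1y,2y) = ((1219/1250)/(9529/10000) − 1)/(1) = 223/9529 ≈ 2.3402%

step 1 [1y] zero: DF = P = 1219/1250 ≈ 0.975200
step 2 [2y] bond c/1=31/400: DF=(4409311/4000000 − 31/400·(0.975200))/(1+31/400) = 9529/10000 ≈ 0.952900
step 3 [3y] zero: DF = P = 15/16 ≈ 0.937500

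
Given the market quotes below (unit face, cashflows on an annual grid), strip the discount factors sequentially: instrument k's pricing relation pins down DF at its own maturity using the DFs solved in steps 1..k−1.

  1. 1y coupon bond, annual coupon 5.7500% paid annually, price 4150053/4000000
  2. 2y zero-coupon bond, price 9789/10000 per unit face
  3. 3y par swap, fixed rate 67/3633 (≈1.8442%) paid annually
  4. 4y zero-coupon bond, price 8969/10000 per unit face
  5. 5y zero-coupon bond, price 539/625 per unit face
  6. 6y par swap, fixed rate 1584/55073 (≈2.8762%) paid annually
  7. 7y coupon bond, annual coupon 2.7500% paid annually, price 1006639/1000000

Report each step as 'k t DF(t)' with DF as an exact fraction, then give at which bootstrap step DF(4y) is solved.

1 1 9811/10000
2 2 9789/10000
3 3 1183/1250
4 4 8969/10000
5 5 539/625
6 6 526/625
7 7 8323/10000
DF(4y) is solved at step 4

step 1 [1y] bond c/1=23/400: DF=(4150053/4000000 − 23/400·(0))/(1+23/400) = 9811/10000 ≈ 0.981100
step 2 [2y] zero: DF = P = 9789/10000 ≈ 0.978900
step 3 [3y] swap r/1=67/3633: DF=(1 − 67/3633·(0.981100+0.978900))/(1+67/3633) = 1183/1250 ≈ 0.946400
step 4 [4y] zero: DF = P = 8969/10000 ≈ 0.896900
step 5 [5y] zero: DF = P = 539/625 ≈ 0.862400
step 6 [6y] swap r/1=1584/55073: DF=(1 − 1584/55073·(0.981100+0.978900+0.946400+0.896900+0.862400))/(1+1584/55073) = 526/625 ≈ 0.841600
step 7 [7y] bond c/1=11/400: DF=(1006639/1000000 − 11/400·(0.981100+0.978900+0.946400+0.896900+0.862400+0.841600))/(1+11/400) = 8323/10000 ≈ 0.832300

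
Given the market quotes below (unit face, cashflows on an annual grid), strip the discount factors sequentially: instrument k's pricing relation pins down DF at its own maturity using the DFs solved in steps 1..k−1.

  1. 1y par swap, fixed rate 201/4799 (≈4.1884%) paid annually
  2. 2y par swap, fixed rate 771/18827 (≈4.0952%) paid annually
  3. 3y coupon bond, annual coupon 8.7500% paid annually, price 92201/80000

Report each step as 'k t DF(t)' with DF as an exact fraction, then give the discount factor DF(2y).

step 1 [1y] swap r/1=201/4799: DF=(1 − 201/4799·(0))/(1+201/4799) = 4799/5000 ≈ 0.959800
step 2 [2y] swap r/1=771/18827: DF=(1 − 771/18827·(0.959800))/(1+771/18827) = 9229/10000 ≈ 0.922900
step 3 [3y] bond c/1=7/80: DF=(92201/80000 − 7/80·(0.959800+0.922900))/(1+7/80) = 9083/10000 ≈ 0.908300

1 1 4799/5000
2 2 9229/10000
3 3 9083/10000
DF(2y) = 9229/10000 ≈ 0.922900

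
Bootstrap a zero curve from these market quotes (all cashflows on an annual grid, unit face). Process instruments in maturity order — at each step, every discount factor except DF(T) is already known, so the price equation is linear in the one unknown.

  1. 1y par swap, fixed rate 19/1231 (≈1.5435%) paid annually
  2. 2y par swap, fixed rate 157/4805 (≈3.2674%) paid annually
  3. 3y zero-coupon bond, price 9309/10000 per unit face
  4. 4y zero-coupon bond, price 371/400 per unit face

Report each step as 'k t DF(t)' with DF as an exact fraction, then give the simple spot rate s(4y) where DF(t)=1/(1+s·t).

1 1 1231/1250
2 2 2343/2500
3 3 9309/10000
4 4 371/400
s(4y) = (1/(371/400) − 1)/(4) = 29/1484 ≈ 1.9542%

step 1 [1y] swap r/1=19/1231: DF=(1 − 19/1231·(0))/(1+19/1231) = 1231/1250 ≈ 0.984800
step 2 [2y] swap r/1=157/4805: DF=(1 − 157/4805·(0.984800))/(1+157/4805) = 2343/2500 ≈ 0.937200
step 3 [3y] zero: DF = P = 9309/10000 ≈ 0.930900
step 4 [4y] zero: DF = P = 371/400 ≈ 0.927500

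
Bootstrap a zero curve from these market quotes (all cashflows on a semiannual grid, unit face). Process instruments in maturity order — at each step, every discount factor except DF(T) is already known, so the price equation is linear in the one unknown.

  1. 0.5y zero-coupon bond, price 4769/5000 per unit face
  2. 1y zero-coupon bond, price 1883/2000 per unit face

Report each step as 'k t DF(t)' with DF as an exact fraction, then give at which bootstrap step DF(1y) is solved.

1 1/2 4769/5000
2 1 1883/2000
DF(1y) is solved at step 2

step 1 [0.5y] zero: DF = P = 4769/5000 ≈ 0.953800
step 2 [1y] zero: DF = P = 1883/2000 ≈ 0.941500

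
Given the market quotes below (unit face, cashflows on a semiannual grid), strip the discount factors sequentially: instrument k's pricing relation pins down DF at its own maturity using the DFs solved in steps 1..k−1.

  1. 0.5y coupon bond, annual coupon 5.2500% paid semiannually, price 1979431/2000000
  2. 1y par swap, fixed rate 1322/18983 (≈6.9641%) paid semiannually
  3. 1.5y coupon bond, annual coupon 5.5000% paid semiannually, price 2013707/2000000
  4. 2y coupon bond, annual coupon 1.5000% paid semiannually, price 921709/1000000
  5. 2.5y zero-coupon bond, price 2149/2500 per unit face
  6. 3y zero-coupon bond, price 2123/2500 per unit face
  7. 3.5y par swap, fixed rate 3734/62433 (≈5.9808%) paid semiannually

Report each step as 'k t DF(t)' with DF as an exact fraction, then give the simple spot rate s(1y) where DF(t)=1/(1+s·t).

1 1/2 2411/2500
2 1 9339/10000
3 3/2 9291/10000
4 2 4469/5000
5 5/2 2149/2500
6 3 2123/2500
7 7/2 8133/10000
s(1y) = (1/(9339/10000) − 1)/(1) = 661/9339 ≈ 7.0778%

step 1 [0.5y] bond c/2=21/800: DF=(1979431/2000000 − 21/800·(0))/(1+21/800) = 2411/2500 ≈ 0.964400
step 2 [1y] swap r/2=661/18983: DF=(1 − 661/18983·(0.964400))/(1+661/18983) = 9339/10000 ≈ 0.933900
step 3 [1.5y] bond c/2=11/400: DF=(2013707/2000000 − 11/400·(0.964400+0.933900))/(1+11/400) = 9291/10000 ≈ 0.929100
step 4 [2y] bond c/2=3/400: DF=(921709/1000000 − 3/400·(0.964400+0.933900+0.929100))/(1+3/400) = 4469/5000 ≈ 0.893800
step 5 [2.5y] zero: DF = P = 2149/2500 ≈ 0.859600
step 6 [3y] zero: DF = P = 2123/2500 ≈ 0.849200
step 7 [3.5y] swap r/2=1867/62433: DF=(1 − 1867/62433·(0.964400+0.933900+0.929100+0.893800+0.859600+0.849200))/(1+1867/62433) = 8133/10000 ≈ 0.813300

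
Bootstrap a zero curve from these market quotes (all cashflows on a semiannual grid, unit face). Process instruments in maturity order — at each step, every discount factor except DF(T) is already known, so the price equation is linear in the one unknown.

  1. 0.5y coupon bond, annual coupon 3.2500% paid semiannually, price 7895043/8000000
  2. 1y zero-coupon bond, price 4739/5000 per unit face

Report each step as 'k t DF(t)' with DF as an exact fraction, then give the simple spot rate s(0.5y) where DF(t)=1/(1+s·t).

1 1/2 9711/10000
2 1 4739/5000
s(0.5y) = (1/(9711/10000) − 1)/(1/2) = 578/9711 ≈ 5.9520%

step 1 [0.5y] bond c/2=13/800: DF=(7895043/8000000 − 13/800·(0))/(1+13/800) = 9711/10000 ≈ 0.971100
step 2 [1y] zero: DF = P = 4739/5000 ≈ 0.947800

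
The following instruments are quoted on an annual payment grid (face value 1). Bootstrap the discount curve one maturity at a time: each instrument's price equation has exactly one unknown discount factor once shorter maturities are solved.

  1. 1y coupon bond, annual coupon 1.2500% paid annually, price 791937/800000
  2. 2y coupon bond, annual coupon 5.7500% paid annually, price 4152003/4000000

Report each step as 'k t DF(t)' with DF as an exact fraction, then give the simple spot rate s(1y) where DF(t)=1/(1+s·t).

1 1 9777/10000
2 2 2321/2500
s(1y) = (1/(9777/10000) − 1)/(1) = 223/9777 ≈ 2.2809%

step 1 [1y] bond c/1=1/80: DF=(791937/800000 − 1/80·(0))/(1+1/80) = 9777/10000 ≈ 0.977700
step 2 [2y] bond c/1=23/400: DF=(4152003/4000000 − 23/400·(0.977700))/(1+23/400) = 2321/2500 ≈ 0.928400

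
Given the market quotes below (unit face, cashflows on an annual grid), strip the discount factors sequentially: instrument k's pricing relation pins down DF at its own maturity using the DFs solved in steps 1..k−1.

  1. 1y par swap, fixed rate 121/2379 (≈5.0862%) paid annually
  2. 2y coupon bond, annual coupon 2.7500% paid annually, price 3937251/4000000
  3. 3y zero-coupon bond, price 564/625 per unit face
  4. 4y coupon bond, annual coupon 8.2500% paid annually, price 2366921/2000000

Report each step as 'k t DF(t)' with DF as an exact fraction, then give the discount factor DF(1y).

1 1 2379/2500
2 2 373/400
3 3 564/625
4 4 8809/10000
DF(1y) = 2379/2500 ≈ 0.951600

step 1 [1y] swap r/1=121/2379: DF=(1 − 121/2379·(0))/(1+121/2379) = 2379/2500 ≈ 0.951600
step 2 [2y] bond c/1=11/400: DF=(3937251/4000000 − 11/400·(0.951600))/(1+11/400) = 373/400 ≈ 0.932500
step 3 [3y] zero: DF = P = 564/625 ≈ 0.902400
step 4 [4y] bond c/1=33/400: DF=(2366921/2000000 − 33/400·(0.951600+0.932500+0.902400))/(1+33/400) = 8809/10000 ≈ 0.880900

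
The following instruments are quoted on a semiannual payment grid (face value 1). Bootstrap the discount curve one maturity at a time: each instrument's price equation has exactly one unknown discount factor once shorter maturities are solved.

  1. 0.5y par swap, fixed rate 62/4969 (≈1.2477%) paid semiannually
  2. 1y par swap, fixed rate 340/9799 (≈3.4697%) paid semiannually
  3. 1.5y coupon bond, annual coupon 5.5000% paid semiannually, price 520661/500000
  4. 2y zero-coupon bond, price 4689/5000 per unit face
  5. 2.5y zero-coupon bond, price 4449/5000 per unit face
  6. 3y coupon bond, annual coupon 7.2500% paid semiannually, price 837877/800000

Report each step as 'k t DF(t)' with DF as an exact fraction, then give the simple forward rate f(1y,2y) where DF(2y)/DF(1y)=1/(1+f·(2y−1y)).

1 1/2 4969/5000
2 1 483/500
3 3/2 961/1000
4 2 4689/5000
5 5/2 4449/5000
6 3 4223/5000
f(1y,2y) = ((483/500)/(4689/5000) − 1)/(1) = 47/1563 ≈ 3.0070%

step 1 [0.5y] swap r/2=31/4969: DF=(1 − 31/4969·(0))/(1+31/4969) = 4969/5000 ≈ 0.993800
step 2 [1y] swap r/2=170/9799: DF=(1 − 170/9799·(0.993800))/(1+170/9799) = 483/500 ≈ 0.966000
step 3 [1.5y] bond c/2=11/400: DF=(520661/500000 − 11/400·(0.993800+0.966000))/(1+11/400) = 961/1000 ≈ 0.961000
step 4 [2y] zero: DF = P = 4689/5000 ≈ 0.937800
step 5 [2.5y] zero: DF = P = 4449/5000 ≈ 0.889800
step 6 [3y] bond c/2=29/800: DF=(837877/800000 − 29/800·(0.993800+0.966000+0.961000+0.937800+0.889800))/(1+29/800) = 4223/5000 ≈ 0.844600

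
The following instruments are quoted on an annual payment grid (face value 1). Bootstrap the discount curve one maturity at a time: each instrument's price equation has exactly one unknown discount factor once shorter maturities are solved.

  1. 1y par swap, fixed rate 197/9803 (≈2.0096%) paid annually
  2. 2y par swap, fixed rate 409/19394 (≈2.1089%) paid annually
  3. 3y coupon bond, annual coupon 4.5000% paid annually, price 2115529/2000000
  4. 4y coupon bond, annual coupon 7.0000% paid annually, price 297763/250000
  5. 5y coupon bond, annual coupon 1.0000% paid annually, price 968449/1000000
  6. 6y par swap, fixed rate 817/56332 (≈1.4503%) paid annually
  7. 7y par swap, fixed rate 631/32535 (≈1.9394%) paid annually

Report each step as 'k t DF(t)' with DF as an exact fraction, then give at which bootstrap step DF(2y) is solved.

1 1 9803/10000
2 2 9591/10000
3 3 9287/10000
4 4 1851/2000
5 5 9213/10000
6 6 9183/10000
7 7 4369/5000
DF(2y) is solved at step 2

step 1 [1y] swap r/1=197/9803: DF=(1 − 197/9803·(0))/(1+197/9803) = 9803/10000 ≈ 0.980300
step 2 [2y] swap r/1=409/19394: DF=(1 − 409/19394·(0.980300))/(1+409/19394) = 9591/10000 ≈ 0.959100
step 3 [3y] bond c/1=9/200: DF=(2115529/2000000 − 9/200·(0.980300+0.959100))/(1+9/200) = 9287/10000 ≈ 0.928700
step 4 [4y] bond c/1=7/100: DF=(297763/250000 − 7/100·(0.980300+0.959100+0.928700))/(1+7/100) = 1851/2000 ≈ 0.925500
step 5 [5y] bond c/1=1/100: DF=(968449/1000000 − 1/100·(0.980300+0.959100+0.928700+0.925500))/(1+1/100) = 9213/10000 ≈ 0.921300
step 6 [6y] swap r/1=817/56332: DF=(1 − 817/56332·(0.980300+0.959100+0.928700+0.925500+0.921300))/(1+817/56332) = 9183/10000 ≈ 0.918300
step 7 [7y] swap r/1=631/32535: DF=(1 − 631/32535·(0.980300+0.959100+0.928700+0.925500+0.921300+0.918300))/(1+631/32535) = 4369/5000 ≈ 0.873800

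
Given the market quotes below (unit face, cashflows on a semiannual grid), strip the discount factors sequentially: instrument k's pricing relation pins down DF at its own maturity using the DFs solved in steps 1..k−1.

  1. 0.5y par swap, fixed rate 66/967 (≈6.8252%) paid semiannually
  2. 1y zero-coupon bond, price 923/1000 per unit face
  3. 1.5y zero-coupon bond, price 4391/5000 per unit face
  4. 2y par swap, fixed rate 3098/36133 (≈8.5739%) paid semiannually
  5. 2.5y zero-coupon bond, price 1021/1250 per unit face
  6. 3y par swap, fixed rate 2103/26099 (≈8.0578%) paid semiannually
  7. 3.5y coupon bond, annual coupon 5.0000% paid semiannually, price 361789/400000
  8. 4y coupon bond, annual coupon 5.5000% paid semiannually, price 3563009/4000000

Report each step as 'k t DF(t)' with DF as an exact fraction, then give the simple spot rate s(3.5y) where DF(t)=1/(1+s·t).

step 1 [0.5y] swap r/2=33/967: DF=(1 − 33/967·(0))/(1+33/967) = 967/1000 ≈ 0.967000
step 2 [1y] zero: DF = P = 923/1000 ≈ 0.923000
step 3 [1.5y] zero: DF = P = 4391/5000 ≈ 0.878200
step 4 [2y] swap r/2=1549/36133: DF=(1 − 1549/36133·(0.967000+0.923000+0.878200))/(1+1549/36133) = 8451/10000 ≈ 0.845100
step 5 [2.5y] zero: DF = P = 1021/1250 ≈ 0.816800
step 6 [3y] swap r/2=2103/52198: DF=(1 − 2103/52198·(0.967000+0.923000+0.878200+0.845100+0.816800))/(1+2103/52198) = 7897/10000 ≈ 0.789700
step 7 [3.5y] bond c/2=1/40: DF=(361789/400000 − 1/40·(0.967000+0.923000+0.878200+0.845100+0.816800+0.789700))/(1+1/40) = 7551/10000 ≈ 0.755100
step 8 [4y] bond c/2=11/400: DF=(3563009/4000000 − 11/400·(0.967000+0.923000+0.878200+0.845100+0.816800+0.789700+0.755100))/(1+11/400) = 707/1000 ≈ 0.707000

1 1/2 967/1000
2 1 923/1000
3 3/2 4391/5000
4 2 8451/10000
5 5/2 1021/1250
6 3 7897/10000
7 7/2 7551/10000
8 4 707/1000
s(3.5y) = (1/(7551/10000) − 1)/(7/2) = 4898/52857 ≈ 9.2665%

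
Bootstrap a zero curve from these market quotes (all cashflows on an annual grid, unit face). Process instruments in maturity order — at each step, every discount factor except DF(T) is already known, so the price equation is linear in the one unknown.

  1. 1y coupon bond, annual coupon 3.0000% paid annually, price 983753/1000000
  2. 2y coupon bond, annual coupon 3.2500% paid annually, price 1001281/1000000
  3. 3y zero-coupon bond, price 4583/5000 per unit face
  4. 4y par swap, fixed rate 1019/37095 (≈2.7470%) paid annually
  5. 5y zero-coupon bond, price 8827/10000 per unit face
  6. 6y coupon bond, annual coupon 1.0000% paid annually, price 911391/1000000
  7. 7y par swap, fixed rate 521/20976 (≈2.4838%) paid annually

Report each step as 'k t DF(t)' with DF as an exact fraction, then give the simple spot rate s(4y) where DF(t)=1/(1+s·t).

1 1 9551/10000
2 2 9397/10000
3 3 4583/5000
4 4 8981/10000
5 5 8827/10000
6 6 8569/10000
7 7 8437/10000
s(4y) = (1/(8981/10000) − 1)/(4) = 1019/35924 ≈ 2.8365%

step 1 [1y] bond c/1=3/100: DF=(983753/1000000 − 3/100·(0))/(1+3/100) = 9551/10000 ≈ 0.955100
step 2 [2y] bond c/1=13/400: DF=(1001281/1000000 − 13/400·(0.955100))/(1+13/400) = 9397/10000 ≈ 0.939700
step 3 [3y] zero: DF = P = 4583/5000 ≈ 0.916600
step 4 [4y] swap r/1=1019/37095: DF=(1 − 1019/37095·(0.955100+0.939700+0.916600))/(1+1019/37095) = 8981/10000 ≈ 0.898100
step 5 [5y] zero: DF = P = 8827/10000 ≈ 0.882700
step 6 [6y] bond c/1=1/100: DF=(911391/1000000 − 1/100·(0.955100+0.939700+0.916600+0.898100+0.882700))/(1+1/100) = 8569/10000 ≈ 0.856900
step 7 [7y] swap r/1=521/20976: DF=(1 − 521/20976·(0.955100+0.939700+0.916600+0.898100+0.882700+0.856900))/(1+521/20976) = 8437/10000 ≈ 0.843700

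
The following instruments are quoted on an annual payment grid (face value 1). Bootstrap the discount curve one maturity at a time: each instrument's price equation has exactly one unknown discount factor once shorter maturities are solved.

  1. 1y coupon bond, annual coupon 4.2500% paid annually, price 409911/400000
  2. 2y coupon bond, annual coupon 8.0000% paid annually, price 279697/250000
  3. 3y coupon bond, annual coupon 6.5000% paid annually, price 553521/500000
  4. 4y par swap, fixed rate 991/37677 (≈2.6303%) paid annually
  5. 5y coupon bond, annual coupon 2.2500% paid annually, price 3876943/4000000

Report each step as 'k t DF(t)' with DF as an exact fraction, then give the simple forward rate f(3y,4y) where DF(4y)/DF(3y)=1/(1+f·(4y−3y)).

step 1 [1y] bond c/1=17/400: DF=(409911/400000 − 17/400·(0))/(1+17/400) = 983/1000 ≈ 0.983000
step 2 [2y] bond c/1=2/25: DF=(279697/250000 − 2/25·(0.983000))/(1+2/25) = 9631/10000 ≈ 0.963100
step 3 [3y] bond c/1=13/200: DF=(553521/500000 − 13/200·(0.983000+0.963100))/(1+13/200) = 9207/10000 ≈ 0.920700
step 4 [4y] swap r/1=991/37677: DF=(1 − 991/37677·(0.983000+0.963100+0.920700))/(1+991/37677) = 9009/10000 ≈ 0.900900
step 5 [5y] bond c/1=9/400: DF=(3876943/4000000 − 9/400·(0.983000+0.963100+0.920700+0.900900))/(1+9/400) = 173/200 ≈ 0.865000

1 1 983/1000
2 2 9631/10000
3 3 9207/10000
4 4 9009/10000
5 5 173/200
f(3y,4y) = ((9207/10000)/(9009/10000) − 1)/(1) = 2/91 ≈ 2.1978%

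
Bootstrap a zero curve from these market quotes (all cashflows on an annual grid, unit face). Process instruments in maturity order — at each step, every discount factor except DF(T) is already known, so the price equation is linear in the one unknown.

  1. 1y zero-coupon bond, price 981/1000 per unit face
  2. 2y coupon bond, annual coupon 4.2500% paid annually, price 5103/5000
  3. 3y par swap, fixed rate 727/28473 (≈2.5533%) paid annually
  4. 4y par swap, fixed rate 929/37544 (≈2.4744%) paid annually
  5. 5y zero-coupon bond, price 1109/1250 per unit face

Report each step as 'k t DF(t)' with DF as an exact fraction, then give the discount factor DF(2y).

1 1 981/1000
2 2 939/1000
3 3 9273/10000
4 4 9071/10000
5 5 1109/1250
DF(2y) = 939/1000 ≈ 0.939000

step 1 [1y] zero: DF = P = 981/1000 ≈ 0.981000
step 2 [2y] bond c/1=17/400: DF=(5103/5000 − 17/400·(0.981000))/(1+17/400) = 939/1000 ≈ 0.939000
step 3 [3y] swap r/1=727/28473: DF=(1 − 727/28473·(0.981000+0.939000))/(1+727/28473) = 9273/10000 ≈ 0.927300
step 4 [4y] swap r/1=929/37544: DF=(1 − 929/37544·(0.981000+0.939000+0.927300))/(1+929/37544) = 9071/10000 ≈ 0.907100
step 5 [5y] zero: DF = P = 1109/1250 ≈ 0.887200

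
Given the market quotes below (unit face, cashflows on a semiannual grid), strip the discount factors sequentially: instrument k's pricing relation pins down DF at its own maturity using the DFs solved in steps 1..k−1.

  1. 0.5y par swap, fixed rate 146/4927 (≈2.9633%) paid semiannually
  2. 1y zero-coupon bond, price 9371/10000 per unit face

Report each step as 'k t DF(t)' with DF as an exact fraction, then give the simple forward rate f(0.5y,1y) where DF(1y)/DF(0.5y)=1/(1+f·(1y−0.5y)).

1 1/2 4927/5000
2 1 9371/10000
f(0.5y,1y) = ((4927/5000)/(9371/10000) − 1)/(1/2) = 966/9371 ≈ 10.3084%

step 1 [0.5y] swap r/2=73/4927: DF=(1 − 73/4927·(0))/(1+73/4927) = 4927/5000 ≈ 0.985400
step 2 [1y] zero: DF = P = 9371/10000 ≈ 0.937100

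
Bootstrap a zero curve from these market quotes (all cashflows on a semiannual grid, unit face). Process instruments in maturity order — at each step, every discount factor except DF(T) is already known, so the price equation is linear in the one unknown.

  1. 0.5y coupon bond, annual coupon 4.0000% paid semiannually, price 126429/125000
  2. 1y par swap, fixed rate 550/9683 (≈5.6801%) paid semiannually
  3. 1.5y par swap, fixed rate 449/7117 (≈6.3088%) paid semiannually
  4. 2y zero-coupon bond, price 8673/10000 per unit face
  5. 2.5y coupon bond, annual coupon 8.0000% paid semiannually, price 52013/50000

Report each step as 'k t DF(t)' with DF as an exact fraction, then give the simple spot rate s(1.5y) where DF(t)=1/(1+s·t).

1 1/2 2479/2500
2 1 189/200
3 3/2 4551/5000
4 2 8673/10000
5 5/2 4287/5000
s(1.5y) = (1/(4551/5000) − 1)/(3/2) = 898/13653 ≈ 6.5773%

step 1 [0.5y] bond c/2=1/50: DF=(126429/125000 − 1/50·(0))/(1+1/50) = 2479/2500 ≈ 0.991600
step 2 [1y] swap r/2=275/9683: DF=(1 − 275/9683·(0.991600))/(1+275/9683) = 189/200 ≈ 0.945000
step 3 [1.5y] swap r/2=449/14234: DF=(1 − 449/14234·(0.991600+0.945000))/(1+449/14234) = 4551/5000 ≈ 0.910200
step 4 [2y] zero: DF = P = 8673/10000 ≈ 0.867300
step 5 [2.5y] bond c/2=1/25: DF=(52013/50000 − 1/25·(0.991600+0.945000+0.910200+0.867300))/(1+1/25) = 4287/5000 ≈ 0.857400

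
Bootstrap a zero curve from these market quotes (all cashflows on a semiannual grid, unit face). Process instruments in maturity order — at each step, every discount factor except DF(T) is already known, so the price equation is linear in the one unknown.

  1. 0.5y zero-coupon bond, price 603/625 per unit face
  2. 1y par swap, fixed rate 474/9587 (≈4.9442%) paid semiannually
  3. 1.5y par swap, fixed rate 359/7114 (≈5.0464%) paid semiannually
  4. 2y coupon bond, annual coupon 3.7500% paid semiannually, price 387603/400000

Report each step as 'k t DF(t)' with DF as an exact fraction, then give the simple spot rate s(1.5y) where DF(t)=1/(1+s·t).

1 1/2 603/625
2 1 4763/5000
3 3/2 4641/5000
4 2 2247/2500
s(1.5y) = (1/(4641/5000) − 1)/(3/2) = 718/13923 ≈ 5.1569%

step 1 [0.5y] zero: DF = P = 603/625 ≈ 0.964800
step 2 [1y] swap r/2=237/9587: DF=(1 − 237/9587·(0.964800))/(1+237/9587) = 4763/5000 ≈ 0.952600
step 3 [1.5y] swap r/2=359/14228: DF=(1 − 359/14228·(0.964800+0.952600))/(1+359/14228) = 4641/5000 ≈ 0.928200
step 4 [2y] bond c/2=3/160: DF=(387603/400000 − 3/160·(0.964800+0.952600+0.928200))/(1+3/160) = 2247/2500 ≈ 0.898800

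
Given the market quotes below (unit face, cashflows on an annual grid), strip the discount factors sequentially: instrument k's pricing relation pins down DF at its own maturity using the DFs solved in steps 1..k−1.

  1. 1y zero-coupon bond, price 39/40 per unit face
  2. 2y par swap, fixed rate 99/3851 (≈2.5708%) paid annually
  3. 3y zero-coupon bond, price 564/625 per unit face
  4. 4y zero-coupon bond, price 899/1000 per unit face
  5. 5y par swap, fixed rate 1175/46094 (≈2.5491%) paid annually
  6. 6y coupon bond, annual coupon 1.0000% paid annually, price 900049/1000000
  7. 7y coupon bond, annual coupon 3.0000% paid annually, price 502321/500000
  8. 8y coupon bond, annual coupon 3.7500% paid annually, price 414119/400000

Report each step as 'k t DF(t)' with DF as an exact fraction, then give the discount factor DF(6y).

1 1 39/40
2 2 1901/2000
3 3 564/625
4 4 899/1000
5 5 353/400
6 6 1691/2000
7 7 1633/2000
8 8 482/625
DF(6y) = 1691/2000 ≈ 0.845500

step 1 [1y] zero: DF = P = 39/40 ≈ 0.975000
step 2 [2y] swap r/1=99/3851: DF=(1 − 99/3851·(0.975000))/(1+99/3851) = 1901/2000 ≈ 0.950500
step 3 [3y] zero: DF = P = 564/625 ≈ 0.902400
step 4 [4y] zero: DF = P = 899/1000 ≈ 0.899000
step 5 [5y] swap r/1=1175/46094: DF=(1 − 1175/46094·(0.975000+0.950500+0.902400+0.899000))/(1+1175/46094) = 353/400 ≈ 0.882500
step 6 [6y] bond c/1=1/100: DF=(900049/1000000 − 1/100·(0.975000+0.950500+0.902400+0.899000+0.882500))/(1+1/100) = 1691/2000 ≈ 0.845500
step 7 [7y] bond c/1=3/100: DF=(502321/500000 − 3/100·(0.975000+0.950500+0.902400+0.899000+0.882500+0.845500))/(1+3/100) = 1633/2000 ≈ 0.816500
step 8 [8y] bond c/1=3/80: DF=(414119/400000 − 3/80·(0.975000+0.950500+0.902400+0.899000+0.882500+0.845500+0.816500))/(1+3/80) = 482/625 ≈ 0.771200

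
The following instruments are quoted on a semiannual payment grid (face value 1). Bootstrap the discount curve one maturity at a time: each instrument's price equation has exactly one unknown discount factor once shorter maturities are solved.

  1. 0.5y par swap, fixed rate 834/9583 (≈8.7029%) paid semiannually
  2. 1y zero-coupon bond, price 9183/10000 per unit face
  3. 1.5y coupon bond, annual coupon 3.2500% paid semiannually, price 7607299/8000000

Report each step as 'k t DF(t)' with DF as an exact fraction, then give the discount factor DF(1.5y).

1 1/2 9583/10000
2 1 9183/10000
3 3/2 9057/10000
DF(1.5y) = 9057/10000 ≈ 0.905700

step 1 [0.5y] swap r/2=417/9583: DF=(1 − 417/9583·(0))/(1+417/9583) = 9583/10000 ≈ 0.958300
step 2 [1y] zero: DF = P = 9183/10000 ≈ 0.918300
step 3 [1.5y] bond c/2=13/800: DF=(7607299/8000000 − 13/800·(0.958300+0.918300))/(1+13/800) = 9057/10000 ≈ 0.905700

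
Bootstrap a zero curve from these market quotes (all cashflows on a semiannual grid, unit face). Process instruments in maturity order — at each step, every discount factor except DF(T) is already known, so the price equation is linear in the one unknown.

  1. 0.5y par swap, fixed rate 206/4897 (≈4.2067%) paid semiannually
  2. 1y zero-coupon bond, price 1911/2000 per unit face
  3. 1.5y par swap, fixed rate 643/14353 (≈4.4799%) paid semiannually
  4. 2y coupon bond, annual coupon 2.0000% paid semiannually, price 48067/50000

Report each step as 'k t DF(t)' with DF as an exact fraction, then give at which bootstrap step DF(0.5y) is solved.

1 1/2 4897/5000
2 1 1911/2000
3 3/2 9357/10000
4 2 4617/5000
DF(0.5y) is solved at step 1

step 1 [0.5y] swap r/2=103/4897: DF=(1 − 103/4897·(0))/(1+103/4897) = 4897/5000 ≈ 0.979400
step 2 [1y] zero: DF = P = 1911/2000 ≈ 0.955500
step 3 [1.5y] swap r/2=643/28706: DF=(1 − 643/28706·(0.979400+0.955500))/(1+643/28706) = 9357/10000 ≈ 0.935700
step 4 [2y] bond c/2=1/100: DF=(48067/50000 − 1/100·(0.979400+0.955500+0.935700))/(1+1/100) = 4617/5000 ≈ 0.923400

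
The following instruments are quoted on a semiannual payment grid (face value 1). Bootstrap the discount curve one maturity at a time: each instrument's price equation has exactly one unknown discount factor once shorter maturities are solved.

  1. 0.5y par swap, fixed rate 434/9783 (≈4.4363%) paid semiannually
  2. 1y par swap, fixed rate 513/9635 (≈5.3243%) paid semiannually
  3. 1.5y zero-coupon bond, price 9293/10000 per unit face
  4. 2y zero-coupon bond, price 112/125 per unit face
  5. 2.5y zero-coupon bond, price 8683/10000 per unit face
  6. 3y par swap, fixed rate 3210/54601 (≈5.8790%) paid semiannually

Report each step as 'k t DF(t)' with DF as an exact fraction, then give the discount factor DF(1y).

step 1 [0.5y] swap r/2=217/9783: DF=(1 − 217/9783·(0))/(1+217/9783) = 9783/10000 ≈ 0.978300
step 2 [1y] swap r/2=513/19270: DF=(1 − 513/19270·(0.978300))/(1+513/19270) = 9487/10000 ≈ 0.948700
step 3 [1.5y] zero: DF = P = 9293/10000 ≈ 0.929300
step 4 [2y] zero: DF = P = 112/125 ≈ 0.896000
step 5 [2.5y] zero: DF = P = 8683/10000 ≈ 0.868300
step 6 [3y] swap r/2=1605/54601: DF=(1 − 1605/54601·(0.978300+0.948700+0.929300+0.896000+0.868300))/(1+1605/54601) = 1679/2000 ≈ 0.839500

1 1/2 9783/10000
2 1 9487/10000
3 3/2 9293/10000
4 2 112/125
5 5/2 8683/10000
6 3 1679/2000
DF(1y) = 9487/10000 ≈ 0.948700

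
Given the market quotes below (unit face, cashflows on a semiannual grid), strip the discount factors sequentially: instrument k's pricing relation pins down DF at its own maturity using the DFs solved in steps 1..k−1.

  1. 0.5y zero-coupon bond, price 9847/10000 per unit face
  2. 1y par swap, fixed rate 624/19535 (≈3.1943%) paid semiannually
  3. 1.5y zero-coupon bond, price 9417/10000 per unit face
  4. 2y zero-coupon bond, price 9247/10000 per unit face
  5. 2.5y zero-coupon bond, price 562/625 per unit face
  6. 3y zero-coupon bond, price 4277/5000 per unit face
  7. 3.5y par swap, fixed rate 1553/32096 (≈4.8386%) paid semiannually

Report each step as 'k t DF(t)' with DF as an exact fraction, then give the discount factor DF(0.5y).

1 1/2 9847/10000
2 1 1211/1250
3 3/2 9417/10000
4 2 9247/10000
5 5/2 562/625
6 3 4277/5000
7 7/2 8447/10000
DF(0.5y) = 9847/10000 ≈ 0.984700

step 1 [0.5y] zero: DF = P = 9847/10000 ≈ 0.984700
step 2 [1y] swap r/2=312/19535: DF=(1 − 312/19535·(0.984700))/(1+312/19535) = 1211/1250 ≈ 0.968800
step 3 [1.5y] zero: DF = P = 9417/10000 ≈ 0.941700
step 4 [2y] zero: DF = P = 9247/10000 ≈ 0.924700
step 5 [2.5y] zero: DF = P = 562/625 ≈ 0.899200
step 6 [3y] zero: DF = P = 4277/5000 ≈ 0.855400
step 7 [3.5y] swap r/2=1553/64192: DF=(1 − 1553/64192·(0.984700+0.968800+0.941700+0.924700+0.899200+0.855400))/(1+1553/64192) = 8447/10000 ≈ 0.844700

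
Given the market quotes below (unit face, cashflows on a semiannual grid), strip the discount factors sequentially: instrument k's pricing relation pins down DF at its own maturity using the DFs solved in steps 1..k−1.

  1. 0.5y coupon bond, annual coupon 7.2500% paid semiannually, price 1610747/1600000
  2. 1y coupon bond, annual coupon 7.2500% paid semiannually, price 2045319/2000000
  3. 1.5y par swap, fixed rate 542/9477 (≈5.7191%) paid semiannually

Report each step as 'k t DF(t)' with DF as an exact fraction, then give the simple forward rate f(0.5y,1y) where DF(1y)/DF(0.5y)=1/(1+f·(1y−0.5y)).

step 1 [0.5y] bond c/2=29/800: DF=(1610747/1600000 − 29/800·(0))/(1+29/800) = 1943/2000 ≈ 0.971500
step 2 [1y] bond c/2=29/800: DF=(2045319/2000000 − 29/800·(0.971500))/(1+29/800) = 9529/10000 ≈ 0.952900
step 3 [1.5y] swap r/2=271/9477: DF=(1 − 271/9477·(0.971500+0.952900))/(1+271/9477) = 9187/10000 ≈ 0.918700

1 1/2 1943/2000
2 1 9529/10000
3 3/2 9187/10000
f(0.5y,1y) = ((1943/2000)/(9529/10000) − 1)/(1/2) = 372/9529 ≈ 3.9039%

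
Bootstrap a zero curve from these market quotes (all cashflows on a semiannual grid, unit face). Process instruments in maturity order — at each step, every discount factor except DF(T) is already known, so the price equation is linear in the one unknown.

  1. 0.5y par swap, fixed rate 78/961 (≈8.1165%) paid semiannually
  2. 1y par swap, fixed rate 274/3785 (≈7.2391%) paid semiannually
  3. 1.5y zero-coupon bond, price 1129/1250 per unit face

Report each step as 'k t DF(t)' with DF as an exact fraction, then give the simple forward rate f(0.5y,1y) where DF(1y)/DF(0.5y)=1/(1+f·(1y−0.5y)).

1 1/2 961/1000
2 1 1863/2000
3 3/2 1129/1250
f(0.5y,1y) = ((961/1000)/(1863/2000) − 1)/(1/2) = 118/1863 ≈ 6.3339%

step 1 [0.5y] swap r/2=39/961: DF=(1 − 39/961·(0))/(1+39/961) = 961/1000 ≈ 0.961000
step 2 [1y] swap r/2=137/3785: DF=(1 − 137/3785·(0.961000))/(1+137/3785) = 1863/2000 ≈ 0.931500
step 3 [1.5y] zero: DF = P = 1129/1250 ≈ 0.903200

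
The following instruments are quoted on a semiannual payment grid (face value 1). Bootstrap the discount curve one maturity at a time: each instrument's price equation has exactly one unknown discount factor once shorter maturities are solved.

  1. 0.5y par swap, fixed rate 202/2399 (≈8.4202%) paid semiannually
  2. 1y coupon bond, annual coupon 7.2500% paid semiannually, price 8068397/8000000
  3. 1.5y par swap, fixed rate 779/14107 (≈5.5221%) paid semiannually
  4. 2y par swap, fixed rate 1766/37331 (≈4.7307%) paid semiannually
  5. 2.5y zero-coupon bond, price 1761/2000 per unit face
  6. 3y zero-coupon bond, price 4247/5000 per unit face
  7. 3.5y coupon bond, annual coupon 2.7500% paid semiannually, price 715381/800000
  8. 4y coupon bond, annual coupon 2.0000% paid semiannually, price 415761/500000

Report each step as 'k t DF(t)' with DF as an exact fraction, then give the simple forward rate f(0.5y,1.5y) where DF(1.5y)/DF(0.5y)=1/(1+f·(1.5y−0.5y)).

step 1 [0.5y] swap r/2=101/2399: DF=(1 − 101/2399·(0))/(1+101/2399) = 2399/2500 ≈ 0.959600
step 2 [1y] bond c/2=29/800: DF=(8068397/8000000 − 29/800·(0.959600))/(1+29/800) = 9397/10000 ≈ 0.939700
step 3 [1.5y] swap r/2=779/28214: DF=(1 − 779/28214·(0.959600+0.939700))/(1+779/28214) = 9221/10000 ≈ 0.922100
step 4 [2y] swap r/2=883/37331: DF=(1 − 883/37331·(0.959600+0.939700+0.922100))/(1+883/37331) = 9117/10000 ≈ 0.911700
step 5 [2.5y] zero: DF = P = 1761/2000 ≈ 0.880500
step 6 [3y] zero: DF = P = 4247/5000 ≈ 0.849400
step 7 [3.5y] bond c/2=11/800: DF=(715381/800000 − 11/800·(0.959600+0.939700+0.922100+0.911700+0.880500+0.849400))/(1+11/800) = 101/125 ≈ 0.808000
step 8 [4y] bond c/2=1/100: DF=(415761/500000 − 1/100·(0.959600+0.939700+0.922100+0.911700+0.880500+0.849400+0.808000))/(1+1/100) = 1903/2500 ≈ 0.761200

1 1/2 2399/2500
2 1 9397/10000
3 3/2 9221/10000
4 2 9117/10000
5 5/2 1761/2000
6 3 4247/5000
7 7/2 101/125
8 4 1903/2500
f(0.5y,1.5y) = ((2399/2500)/(9221/10000) − 1)/(1) = 375/9221 ≈ 4.0668%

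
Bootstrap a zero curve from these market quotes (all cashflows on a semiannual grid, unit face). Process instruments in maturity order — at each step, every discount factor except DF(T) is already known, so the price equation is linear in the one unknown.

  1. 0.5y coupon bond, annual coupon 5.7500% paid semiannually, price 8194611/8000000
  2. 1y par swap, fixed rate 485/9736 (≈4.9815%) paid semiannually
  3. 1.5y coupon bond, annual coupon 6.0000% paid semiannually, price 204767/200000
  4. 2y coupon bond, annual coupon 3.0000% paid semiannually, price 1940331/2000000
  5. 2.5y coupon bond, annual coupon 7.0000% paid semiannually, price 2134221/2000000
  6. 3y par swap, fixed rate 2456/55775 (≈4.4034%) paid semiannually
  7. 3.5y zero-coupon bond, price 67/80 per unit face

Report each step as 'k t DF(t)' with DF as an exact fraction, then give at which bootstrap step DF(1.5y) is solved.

step 1 [0.5y] bond c/2=23/800: DF=(8194611/8000000 − 23/800·(0))/(1+23/800) = 9957/10000 ≈ 0.995700
step 2 [1y] swap r/2=485/19472: DF=(1 − 485/19472·(0.995700))/(1+485/19472) = 1903/2000 ≈ 0.951500
step 3 [1.5y] bond c/2=3/100: DF=(204767/200000 − 3/100·(0.995700+0.951500))/(1+3/100) = 9373/10000 ≈ 0.937300
step 4 [2y] bond c/2=3/200: DF=(1940331/2000000 − 3/200·(0.995700+0.951500+0.937300))/(1+3/200) = 2283/2500 ≈ 0.913200
step 5 [2.5y] bond c/2=7/200: DF=(2134221/2000000 − 7/200·(0.995700+0.951500+0.937300+0.913200))/(1+7/200) = 4513/5000 ≈ 0.902600
step 6 [3y] swap r/2=1228/55775: DF=(1 − 1228/55775·(0.995700+0.951500+0.937300+0.913200+0.902600))/(1+1228/55775) = 2193/2500 ≈ 0.877200
step 7 [3.5y] zero: DF = P = 67/80 ≈ 0.837500

1 1/2 9957/10000
2 1 1903/2000
3 3/2 9373/10000
4 2 2283/2500
5 5/2 4513/5000
6 3 2193/2500
7 7/2 67/80
DF(1.5y) is solved at step 3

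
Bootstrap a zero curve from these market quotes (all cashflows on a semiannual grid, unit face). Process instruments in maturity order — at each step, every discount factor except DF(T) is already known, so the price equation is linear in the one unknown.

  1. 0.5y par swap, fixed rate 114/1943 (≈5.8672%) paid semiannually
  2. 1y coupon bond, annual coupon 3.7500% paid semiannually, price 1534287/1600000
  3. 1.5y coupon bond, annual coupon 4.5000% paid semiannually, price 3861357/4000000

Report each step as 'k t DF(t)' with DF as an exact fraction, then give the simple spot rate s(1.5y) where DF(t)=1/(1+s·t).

1 1/2 1943/2000
2 1 4617/5000
3 3/2 564/625
s(1.5y) = (1/(564/625) − 1)/(3/2) = 61/846 ≈ 7.2104%

step 1 [0.5y] swap r/2=57/1943: DF=(1 − 57/1943·(0))/(1+57/1943) = 1943/2000 ≈ 0.971500
step 2 [1y] bond c/2=3/160: DF=(1534287/1600000 − 3/160·(0.971500))/(1+3/160) = 4617/5000 ≈ 0.923400
step 3 [1.5y] bond c/2=9/400: DF=(3861357/4000000 − 9/400·(0.971500+0.923400))/(1+9/400) = 564/625 ≈ 0.902400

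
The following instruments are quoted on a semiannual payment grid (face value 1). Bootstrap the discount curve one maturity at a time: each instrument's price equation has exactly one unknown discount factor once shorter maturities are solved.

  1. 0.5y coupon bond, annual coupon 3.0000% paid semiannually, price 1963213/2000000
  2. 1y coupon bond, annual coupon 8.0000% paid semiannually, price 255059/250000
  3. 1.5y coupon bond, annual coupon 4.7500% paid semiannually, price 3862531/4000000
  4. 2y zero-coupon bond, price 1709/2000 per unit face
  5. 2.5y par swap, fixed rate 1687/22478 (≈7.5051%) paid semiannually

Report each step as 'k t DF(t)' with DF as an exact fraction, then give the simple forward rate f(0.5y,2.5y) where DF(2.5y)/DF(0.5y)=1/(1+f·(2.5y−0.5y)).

1 1/2 9671/10000
2 1 4719/5000
3 3/2 8989/10000
4 2 1709/2000
5 5/2 8313/10000
f(0.5y,2.5y) = ((9671/10000)/(8313/10000) − 1)/(2) = 679/8313 ≈ 8.1679%

step 1 [0.5y] bond c/2=3/200: DF=(1963213/2000000 − 3/200·(0))/(1+3/200) = 9671/10000 ≈ 0.967100
step 2 [1y] bond c/2=1/25: DF=(255059/250000 − 1/25·(0.967100))/(1+1/25) = 4719/5000 ≈ 0.943800
step 3 [1.5y] bond c/2=19/800: DF=(3862531/4000000 − 19/800·(0.967100+0.943800))/(1+19/800) = 8989/10000 ≈ 0.898900
step 4 [2y] zero: DF = P = 1709/2000 ≈ 0.854500
step 5 [2.5y] swap r/2=1687/44956: DF=(1 − 1687/44956·(0.967100+0.943800+0.898900+0.854500))/(1+1687/44956) = 8313/10000 ≈ 0.831300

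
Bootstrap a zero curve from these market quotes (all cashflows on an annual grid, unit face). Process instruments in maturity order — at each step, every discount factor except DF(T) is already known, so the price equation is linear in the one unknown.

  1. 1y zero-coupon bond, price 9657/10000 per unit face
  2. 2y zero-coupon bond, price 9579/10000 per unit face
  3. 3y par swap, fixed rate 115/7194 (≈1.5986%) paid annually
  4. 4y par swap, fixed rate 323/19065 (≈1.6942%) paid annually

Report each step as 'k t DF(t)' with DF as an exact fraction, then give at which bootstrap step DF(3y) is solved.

1 1 9657/10000
2 2 9579/10000
3 3 477/500
4 4 4677/5000
DF(3y) is solved at step 3

step 1 [1y] zero: DF = P = 9657/10000 ≈ 0.965700
step 2 [2y] zero: DF = P = 9579/10000 ≈ 0.957900
step 3 [3y] swap r/1=115/7194: DF=(1 − 115/7194·(0.965700+0.957900))/(1+115/7194) = 477/500 ≈ 0.954000
step 4 [4y] swap r/1=323/19065: DF=(1 − 323/19065·(0.965700+0.957900+0.954000))/(1+323/19065) = 4677/5000 ≈ 0.935400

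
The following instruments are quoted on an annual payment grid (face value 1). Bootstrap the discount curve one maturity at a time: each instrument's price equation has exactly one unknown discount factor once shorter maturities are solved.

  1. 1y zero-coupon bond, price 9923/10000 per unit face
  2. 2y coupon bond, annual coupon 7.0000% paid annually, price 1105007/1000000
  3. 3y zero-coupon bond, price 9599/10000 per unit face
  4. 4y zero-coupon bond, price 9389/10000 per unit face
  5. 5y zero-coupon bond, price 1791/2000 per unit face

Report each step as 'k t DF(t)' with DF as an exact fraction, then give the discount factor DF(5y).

1 1 9923/10000
2 2 4839/5000
3 3 9599/10000
4 4 9389/10000
5 5 1791/2000
DF(5y) = 1791/2000 ≈ 0.895500

step 1 [1y] zero: DF = P = 9923/10000 ≈ 0.992300
step 2 [2y] bond c/1=7/100: DF=(1105007/1000000 − 7/100·(0.992300))/(1+7/100) = 4839/5000 ≈ 0.967800
step 3 [3y] zero: DF = P = 9599/10000 ≈ 0.959900
step 4 [4y] zero: DF = P = 9389/10000 ≈ 0.938900
step 5 [5y] zero: DF = P = 1791/2000 ≈ 0.895500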